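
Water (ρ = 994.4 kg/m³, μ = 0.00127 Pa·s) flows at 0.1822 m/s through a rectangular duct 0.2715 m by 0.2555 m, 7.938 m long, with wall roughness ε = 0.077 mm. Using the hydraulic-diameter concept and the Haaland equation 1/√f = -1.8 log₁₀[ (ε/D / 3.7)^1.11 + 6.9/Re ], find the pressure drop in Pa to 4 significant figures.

Hydraulic diameter D_h = 4A/P = 4·(0.2715·0.2555)/(2·(0.2715+0.2555)) = 0.2775/1.054 = 0.2633 m.
Re = ρVD_h/μ = 994.4·0.1822·0.2633/0.00127 = 3.756e+04.
ε/D_h = 7.7e-05/0.2633 = 0.000292; Haaland gives 1/√f = -1.8 log₁₀[2.8e-05+0.000184] = 6.614, so f = 0.02286.
ΔP = f(L/D_h)(ρV²/2) = 0.02286·7.938/0.2633·16.51 = 11.38 Pa.

ΔP ≈ 11.38 Pa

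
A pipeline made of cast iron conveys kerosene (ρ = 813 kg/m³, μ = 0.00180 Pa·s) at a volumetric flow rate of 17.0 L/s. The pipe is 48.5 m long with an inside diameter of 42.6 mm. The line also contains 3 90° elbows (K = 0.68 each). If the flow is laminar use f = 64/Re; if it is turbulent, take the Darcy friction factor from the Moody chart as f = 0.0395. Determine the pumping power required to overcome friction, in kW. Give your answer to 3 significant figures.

P ≈ 46.2 kW

Q = 17.0 L/s = 17.0/1000 = 0.017 m³/s.
Cross-sectional area A = πD²/4 = π(0.0426)²/4 = 0.001425 m²; mean velocity V = Q/A = 0.017/0.001425 = 11.93 m/s.
Reynolds number Re = ρVD/μ = 813 · 11.93 · 0.0426 / 0.0018 = 2.295e+05.
Re > 4000 → turbulent; use the Moody-chart value f = 0.0395.
Total minor-loss coefficient ΣK = 3·0.68 = 2.04.
ΔP = [f·L/D + ΣK]·(ρV²/2) = [0.0395·48.5/0.0426 + 2.04]·(813·11.93²/2) = [44.97 + 2.04]·5.783e+04 = 2.719e+06 Pa.
Pumping power P = QΔP = 0.017·2.719e+06 = 46220 W = 46.2 kW.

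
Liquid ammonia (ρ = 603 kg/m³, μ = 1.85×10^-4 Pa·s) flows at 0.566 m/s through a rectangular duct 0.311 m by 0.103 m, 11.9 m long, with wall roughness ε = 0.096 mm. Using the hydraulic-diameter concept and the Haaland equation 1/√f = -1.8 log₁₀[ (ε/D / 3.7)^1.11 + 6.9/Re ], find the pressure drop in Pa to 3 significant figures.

ΔP ≈ 140 Pa

Hydraulic diameter D_h = 4A/P = 4·(0.311·0.103)/(2·(0.311+0.103)) = 0.1281/0.828 = 0.1547 m.
Re = ρVD_h/μ = 603·0.566·0.1547/0.000185 = 2.855e+05.
ε/D_h = 9.6e-05/0.1547 = 0.00062; Haaland gives 1/√f = -1.8 log₁₀[6.44e-05+2.42e-05] = 7.295, so f = 0.01879.
ΔP = f(L/D_h)(ρV²/2) = 0.01879·11.9/0.1547·96.59 = 139.6 Pa.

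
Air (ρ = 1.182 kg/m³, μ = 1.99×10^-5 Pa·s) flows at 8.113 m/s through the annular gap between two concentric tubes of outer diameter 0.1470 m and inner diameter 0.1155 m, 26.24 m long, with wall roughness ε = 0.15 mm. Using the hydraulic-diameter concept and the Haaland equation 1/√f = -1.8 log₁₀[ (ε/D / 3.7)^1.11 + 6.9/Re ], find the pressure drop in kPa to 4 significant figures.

ΔP ≈ 1.134 kPa

Hydraulic diameter D_h = 4A/P = D_o - D_i = 0.147 - 0.1155 = 0.0315 m.
Re = ρVD_h/μ = 1.182·8.113·0.0315/1.99e-05 = 1.518e+04.
ε/D_h = 0.00015/0.0315 = 0.00476; Haaland gives 1/√f = -1.8 log₁₀[0.000619+0.000455] = 5.345, so f = 0.03501.
ΔP = f(L/D_h)(ρV²/2) = 0.03501·26.24/0.0315·38.9 = 1134 Pa.
ΔP = 1.134 kPa.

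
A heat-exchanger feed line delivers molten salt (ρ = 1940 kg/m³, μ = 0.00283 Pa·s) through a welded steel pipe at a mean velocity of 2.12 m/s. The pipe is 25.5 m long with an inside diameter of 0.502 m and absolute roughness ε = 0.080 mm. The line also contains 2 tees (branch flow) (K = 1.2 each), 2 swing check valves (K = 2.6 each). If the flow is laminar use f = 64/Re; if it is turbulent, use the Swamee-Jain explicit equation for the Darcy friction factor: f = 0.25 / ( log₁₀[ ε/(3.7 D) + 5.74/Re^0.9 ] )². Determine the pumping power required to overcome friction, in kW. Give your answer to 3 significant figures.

P ≈ 15.3 kW

Reynolds number Re = ρVD/μ = 1940 · 2.12 · 0.502 / 0.00283 = 7.295e+05.
Re > 4000 → turbulent. Relative roughness ε/D = 8e-05/0.502 = 0.000159. Swamee-Jain: f = 0.25/(log₁₀[0.000159/3.7 + 5.74/7.295e+05^0.9])² = 0.25/(log₁₀[4.31e-05 + 3.04e-05])² = 0.25/(-4.134)² = 0.01463.
Total minor-loss coefficient ΣK = 2·1.2 + 2·2.6 = 7.6.
ΔP = [f·L/D + ΣK]·(ρV²/2) = [0.01463·25.5/0.502 + 7.6]·(1940·2.12²/2) = [0.743 + 7.6]·4360 = 3.637e+04 Pa.
Q = V·A = 2.12·0.1979 = 0.4196 m³/s.
Pumping power P = QΔP = 0.4196·3.637e+04 = 15260 W = 15.3 kW.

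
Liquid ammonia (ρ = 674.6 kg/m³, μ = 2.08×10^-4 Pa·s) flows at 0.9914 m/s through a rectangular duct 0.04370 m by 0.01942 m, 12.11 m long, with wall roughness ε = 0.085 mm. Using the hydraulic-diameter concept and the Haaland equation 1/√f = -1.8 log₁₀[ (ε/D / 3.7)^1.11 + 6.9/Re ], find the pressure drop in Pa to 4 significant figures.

ΔP ≈ 4167 Pa

Hydraulic diameter D_h = 4A/P = 4·(0.0437·0.01942)/(2·(0.0437+0.01942)) = 0.003395/0.1262 = 0.02689 m.
Re = ρVD_h/μ = 674.6·0.9914·0.02689/0.000208 = 8.646e+04.
ε/D_h = 8.5e-05/0.02689 = 0.00316; Haaland gives 1/√f = -1.8 log₁₀[0.000393+7.98e-05] = 5.986, so f = 0.02791.
ΔP = f(L/D_h)(ρV²/2) = 0.02791·12.11/0.02689·331.5 = 4167 Pa.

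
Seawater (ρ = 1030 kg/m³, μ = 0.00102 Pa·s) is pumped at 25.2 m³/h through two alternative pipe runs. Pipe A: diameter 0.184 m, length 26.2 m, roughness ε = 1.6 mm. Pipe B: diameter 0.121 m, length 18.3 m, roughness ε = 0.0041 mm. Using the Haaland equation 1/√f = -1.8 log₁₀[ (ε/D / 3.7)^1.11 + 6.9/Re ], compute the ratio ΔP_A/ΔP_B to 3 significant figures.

ΔP_A/ΔP_B ≈ 0.346

Pipe A: V = Q/A = 0.007/0.02659 = 0.2633 m/s; Re = 4.891e+04; ε/D = 0.0087; Haaland → f = 0.03747; ΔP_A = f(L/D)(ρV²/2) = 190.4 Pa.
Pipe B: V = Q/A = 0.007/0.0115 = 0.6087 m/s; Re = 7.438e+04; ε/D = 3.39e-05; Haaland → f = 0.01909; ΔP_B = f(L/D)(ρV²/2) = 551 Pa.
ΔP_A/ΔP_B = 190.4/551 = 0.346.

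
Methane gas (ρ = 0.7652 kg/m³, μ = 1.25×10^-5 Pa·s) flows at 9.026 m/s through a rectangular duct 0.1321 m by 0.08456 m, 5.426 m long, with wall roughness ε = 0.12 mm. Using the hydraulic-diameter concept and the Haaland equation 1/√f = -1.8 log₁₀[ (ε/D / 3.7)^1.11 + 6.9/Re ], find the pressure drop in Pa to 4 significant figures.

Hydraulic diameter D_h = 4A/P = 4·(0.1321·0.08456)/(2·(0.1321+0.08456)) = 0.04468/0.4333 = 0.1031 m.
Re = ρVD_h/μ = 0.7652·9.026·0.1031/1.25e-05 = 5.697e+04.
ε/D_h = 0.00012/0.1031 = 0.00116; Haaland gives 1/√f = -1.8 log₁₀[0.00013+0.000121] = 6.482, so f = 0.0238.
ΔP = f(L/D_h)(ρV²/2) = 0.0238·5.426/0.1031·31.17 = 39.04 Pa.

ΔP ≈ 39.04 Pa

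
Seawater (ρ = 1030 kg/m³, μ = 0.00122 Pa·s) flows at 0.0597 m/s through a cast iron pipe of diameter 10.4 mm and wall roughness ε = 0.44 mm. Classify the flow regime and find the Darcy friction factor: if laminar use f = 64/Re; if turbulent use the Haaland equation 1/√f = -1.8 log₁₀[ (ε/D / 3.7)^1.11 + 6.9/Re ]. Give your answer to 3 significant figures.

f ≈ 0.122

Re = ρVD/μ = 1030·0.0597·0.0104/0.00122 = 524.2.
Re < 2300 → laminar, so f = 64/Re = 0.1221 (roughness is irrelevant in laminar flow).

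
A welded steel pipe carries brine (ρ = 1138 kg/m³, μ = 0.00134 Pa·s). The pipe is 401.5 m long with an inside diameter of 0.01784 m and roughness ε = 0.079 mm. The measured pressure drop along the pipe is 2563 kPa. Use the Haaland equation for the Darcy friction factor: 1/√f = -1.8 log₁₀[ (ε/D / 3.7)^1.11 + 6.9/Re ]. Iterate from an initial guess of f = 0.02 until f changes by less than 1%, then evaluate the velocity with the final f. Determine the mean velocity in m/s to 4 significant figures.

Rearranging Darcy-Weisbach: V = √(2·ΔP·D/(f·L·ρ)). With ε/D = 7.9e-05/0.01784 = 0.00443, iterate starting from f = 0.02:
  f = 0.02 → V = √(2·2.563e+06·0.01784/(0.02·401.5·1138)) = 3.163 m/s; Re = ρVD/μ = 4.793e+04; f → 0.03119
  f = 0.03119 → V = 2.533 m/s; Re = 3.838e+04; f → 0.03162
  f = 0.03162 → V = 2.516 m/s; Re = 3.812e+04; f → 0.03163
Converged (Δf/f < 1%). With the final f = 0.03163: V = √(2·2.563e+06·0.01784/(0.03163·401.5·1138)) = 2.516 m/s.

V ≈ 2.516 m/s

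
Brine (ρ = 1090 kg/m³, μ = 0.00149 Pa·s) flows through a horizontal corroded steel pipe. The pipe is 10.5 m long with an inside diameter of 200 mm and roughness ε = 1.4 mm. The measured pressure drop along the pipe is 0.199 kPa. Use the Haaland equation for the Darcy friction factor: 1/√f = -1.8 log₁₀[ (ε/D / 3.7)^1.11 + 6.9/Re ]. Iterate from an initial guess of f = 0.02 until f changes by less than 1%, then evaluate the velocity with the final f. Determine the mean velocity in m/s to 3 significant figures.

V ≈ 0.447 m/s

Rearranging Darcy-Weisbach: V = √(2·ΔP·D/(f·L·ρ)). With ε/D = 0.0014/0.2 = 0.007, iterate starting from f = 0.02:
  f = 0.02 → V = √(2·199·0.2/(0.02·10.5·1090)) = 0.5897 m/s; Re = ρVD/μ = 8.628e+04; f → 0.03458
  f = 0.03458 → V = 0.4485 m/s; Re = 6.561e+04; f → 0.03483
Converged (Δf/f < 1%). With the final f = 0.03483: V = √(2·199·0.2/(0.03483·10.5·1090)) = 0.4469 m/s.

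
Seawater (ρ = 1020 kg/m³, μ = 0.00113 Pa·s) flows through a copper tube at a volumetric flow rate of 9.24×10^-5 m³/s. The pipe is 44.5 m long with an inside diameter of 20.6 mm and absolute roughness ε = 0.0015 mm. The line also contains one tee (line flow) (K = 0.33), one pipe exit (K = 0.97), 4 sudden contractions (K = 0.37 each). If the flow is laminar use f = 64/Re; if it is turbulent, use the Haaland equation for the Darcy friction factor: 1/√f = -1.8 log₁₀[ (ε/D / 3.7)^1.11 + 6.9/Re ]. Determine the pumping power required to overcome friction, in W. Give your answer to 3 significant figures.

Cross-sectional area A = πD²/4 = π(0.0206)²/4 = 0.0003333 m²; mean velocity V = Q/A = 9.24e-05/0.0003333 = 0.2772 m/s.
Reynolds number Re = ρVD/μ = 1020 · 0.2772 · 0.0206 / 0.00113 = 5155.
Re > 4000 → turbulent. Relative roughness ε/D = 1.5e-06/0.0206 = 7.28e-05. Haaland: 1/√f = -1.8 log₁₀[(7.28e-05/3.7)^1.11 + 6.9/5155] = -1.8 log₁₀[5.98e-06 + 0.00134] = 5.169, so f = 0.03743.
Total minor-loss coefficient ΣK = 1·0.33 + 1·0.97 + 4·0.37 = 2.78.
ΔP = [f·L/D + ΣK]·(ρV²/2) = [0.03743·44.5/0.0206 + 2.78]·(1020·0.2772²/2) = [80.86 + 2.78]·39.2 = 3279 Pa.
Pumping power P = QΔP = 9.24e-05·3279 = 0.3029 W = 0.303 W.

P ≈ 0.303 W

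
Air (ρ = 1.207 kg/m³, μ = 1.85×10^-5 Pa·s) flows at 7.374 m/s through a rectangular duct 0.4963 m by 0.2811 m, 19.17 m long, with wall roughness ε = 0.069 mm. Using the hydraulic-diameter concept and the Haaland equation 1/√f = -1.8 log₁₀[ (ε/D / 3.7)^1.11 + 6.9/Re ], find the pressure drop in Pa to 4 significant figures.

Hydraulic diameter D_h = 4A/P = 4·(0.4963·0.2811)/(2·(0.4963+0.2811)) = 0.558/1.555 = 0.3589 m.
Re = ρVD_h/μ = 1.207·7.374·0.3589/1.85e-05 = 1.727e+05.
ε/D_h = 6.9e-05/0.3589 = 0.000192; Haaland gives 1/√f = -1.8 log₁₀[1.76e-05+4e-05] = 7.632, so f = 0.01717.
ΔP = f(L/D_h)(ρV²/2) = 0.01717·19.17/0.3589·32.82 = 30.09 Pa.

ΔP ≈ 30.09 Pa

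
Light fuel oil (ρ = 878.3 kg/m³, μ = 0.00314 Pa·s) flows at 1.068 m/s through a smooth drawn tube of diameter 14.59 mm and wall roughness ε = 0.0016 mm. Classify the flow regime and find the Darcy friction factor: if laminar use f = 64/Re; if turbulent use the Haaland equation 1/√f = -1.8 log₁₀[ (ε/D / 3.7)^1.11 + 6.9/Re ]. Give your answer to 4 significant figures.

f ≈ 0.03943

Re = ρVD/μ = 878.3·1.068·0.01459/0.00314 = 4359.
Re > 4000 → turbulent. ε/D = 1.6e-06/0.01459 = 0.00011; Haaland: 1/√f = -1.8 log₁₀[9.41e-06 + 0.00158] = 5.036, so f = 0.03943.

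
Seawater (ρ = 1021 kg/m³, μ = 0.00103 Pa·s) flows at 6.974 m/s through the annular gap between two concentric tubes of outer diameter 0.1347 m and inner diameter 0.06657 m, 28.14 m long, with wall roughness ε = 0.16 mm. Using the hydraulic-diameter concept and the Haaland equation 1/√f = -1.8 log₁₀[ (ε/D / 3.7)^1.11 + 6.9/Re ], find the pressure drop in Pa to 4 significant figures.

ΔP ≈ 254400 Pa

Hydraulic diameter D_h = 4A/P = D_o - D_i = 0.1347 - 0.06657 = 0.06813 m.
Re = ρVD_h/μ = 1021·6.974·0.06813/0.00103 = 4.71e+05.
ε/D_h = 0.00016/0.06813 = 0.00235; Haaland gives 1/√f = -1.8 log₁₀[0.000282+1.47e-05] = 6.349, so f = 0.02481.
ΔP = f(L/D_h)(ρV²/2) = 0.02481·28.14/0.06813·2.483e+04 = 2.544e+05 Pa.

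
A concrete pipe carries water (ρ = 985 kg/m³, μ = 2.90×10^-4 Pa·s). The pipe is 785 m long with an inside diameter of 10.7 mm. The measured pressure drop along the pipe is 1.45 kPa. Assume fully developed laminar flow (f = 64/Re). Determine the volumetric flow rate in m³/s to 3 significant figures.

Q ≈ 2.05×10^-6 m³/s

For laminar flow, f = 64/Re with Re = ρVD/μ, so Darcy-Weisbach reduces to ΔP = 32μLV/D². Solving for V: V = ΔP·D²/(32μL) = 1450·(0.0107)²/(32·0.00029·785) = 0.02279 m/s.
Check: Re = ρVD/μ = 985·0.02279·0.0107/0.00029 = 828.2 < 2300, so the laminar assumption holds.
Q = V·A = 0.02279·(π/4·0.0107²) = 2.049e-06 m³/s = 2.05×10^-6 m³/s.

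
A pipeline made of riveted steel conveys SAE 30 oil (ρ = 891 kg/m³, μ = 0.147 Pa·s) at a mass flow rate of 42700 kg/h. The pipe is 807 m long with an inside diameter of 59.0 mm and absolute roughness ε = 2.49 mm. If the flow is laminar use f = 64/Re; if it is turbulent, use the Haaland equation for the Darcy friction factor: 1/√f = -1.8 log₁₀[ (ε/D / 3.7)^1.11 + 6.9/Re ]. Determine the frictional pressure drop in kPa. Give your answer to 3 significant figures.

ΔP ≈ 5310 kPa

ṁ = 42700 kg/h = 42700/3600 = 11.86 kg/s.
A = πD²/4 = π(0.059)²/4 = 0.002734 m²; mean velocity V = ṁ/(ρA) = 11.86/(891 · 0.002734) = 4.869 m/s.
Reynolds number Re = ρVD/μ = 891 · 4.869 · 0.059 / 0.147 = 1741.
Re < 2300 → laminar flow, so f = 64/Re = 64/1741 = 0.03675 (the turbulent correlation is not needed).
Darcy-Weisbach: ΔP = f(L/D)(ρV²/2) = 0.03675·(807/0.059)·(891·4.869²/2) = 0.03675·1.368e+04·1.056e+04 = 5.31e+06 Pa.
ΔP = 5.31e+06 Pa = 5310 kPa.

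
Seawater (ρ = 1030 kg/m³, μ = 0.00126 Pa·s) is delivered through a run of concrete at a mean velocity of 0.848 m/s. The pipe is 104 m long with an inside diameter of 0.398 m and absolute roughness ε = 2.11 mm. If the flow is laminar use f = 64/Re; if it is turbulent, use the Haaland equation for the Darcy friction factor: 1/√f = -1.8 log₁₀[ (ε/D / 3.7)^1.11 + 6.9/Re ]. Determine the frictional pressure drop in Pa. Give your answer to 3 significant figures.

Reynolds number Re = ρVD/μ = 1030 · 0.848 · 0.398 / 0.00126 = 2.759e+05.
Re > 4000 → turbulent. Relative roughness ε/D = 0.00211/0.398 = 0.0053. Haaland: 1/√f = -1.8 log₁₀[(0.0053/3.7)^1.11 + 6.9/2.759e+05] = -1.8 log₁₀[0.000697 + 2.5e-05] = 5.654, so f = 0.03128.
Darcy-Weisbach: ΔP = f(L/D)(ρV²/2) = 0.03128·(104/0.398)·(1030·0.848²/2) = 0.03128·261.3·370.3 = 3027 Pa.

ΔP ≈ 3030 Pa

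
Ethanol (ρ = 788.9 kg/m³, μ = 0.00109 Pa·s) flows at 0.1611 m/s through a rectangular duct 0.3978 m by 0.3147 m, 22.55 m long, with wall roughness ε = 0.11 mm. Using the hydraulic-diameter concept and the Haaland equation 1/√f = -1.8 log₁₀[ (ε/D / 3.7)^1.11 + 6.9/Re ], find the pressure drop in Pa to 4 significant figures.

ΔP ≈ 14.79 Pa

Hydraulic diameter D_h = 4A/P = 4·(0.3978·0.3147)/(2·(0.3978+0.3147)) = 0.5008/1.425 = 0.3514 m.
Re = ρVD_h/μ = 788.9·0.1611·0.3514/0.00109 = 4.097e+04.
ε/D_h = 0.00011/0.3514 = 0.000313; Haaland gives 1/√f = -1.8 log₁₀[3.02e-05+0.000168] = 6.664, so f = 0.02252.
ΔP = f(L/D_h)(ρV²/2) = 0.02252·22.55/0.3514·10.24 = 14.79 Pa.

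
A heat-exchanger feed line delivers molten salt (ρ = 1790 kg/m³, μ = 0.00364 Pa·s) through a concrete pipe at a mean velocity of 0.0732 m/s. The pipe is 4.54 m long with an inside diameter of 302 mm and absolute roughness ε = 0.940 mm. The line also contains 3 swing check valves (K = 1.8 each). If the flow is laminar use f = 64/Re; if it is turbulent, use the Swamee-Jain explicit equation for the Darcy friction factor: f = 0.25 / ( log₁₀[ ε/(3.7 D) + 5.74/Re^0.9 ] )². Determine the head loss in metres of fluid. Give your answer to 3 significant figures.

Reynolds number Re = ρVD/μ = 1790 · 0.0732 · 0.302 / 0.00364 = 1.087e+04.
Re > 4000 → turbulent. Relative roughness ε/D = 0.00094/0.302 = 0.00311. Swamee-Jain: f = 0.25/(log₁₀[0.00311/3.7 + 5.74/1.087e+04^0.9])² = 0.25/(log₁₀[0.000841 + 0.00134])² = 0.25/(-2.662)² = 0.03528.
Total minor-loss coefficient ΣK = 3·1.8 = 5.4.
ΔP = [f·L/D + ΣK]·(ρV²/2) = [0.03528·4.54/0.302 + 5.4]·(1790·0.0732²/2) = [0.5304 + 5.4]·4.796 = 28.44 Pa.
Head loss h_f = ΔP/(ρg) = 28.44/(1790·9.81) = 0.00162 m.

h_f ≈ 0.00162 m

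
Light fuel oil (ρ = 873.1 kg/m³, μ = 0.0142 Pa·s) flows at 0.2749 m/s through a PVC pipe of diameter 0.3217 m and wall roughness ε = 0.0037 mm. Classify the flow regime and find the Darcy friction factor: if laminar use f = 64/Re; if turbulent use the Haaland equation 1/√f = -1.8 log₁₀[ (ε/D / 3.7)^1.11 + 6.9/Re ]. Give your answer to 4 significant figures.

f ≈ 0.03679

Re = ρVD/μ = 873.1·0.2749·0.3217/0.0142 = 5438.
Re > 4000 → turbulent. ε/D = 3.7e-06/0.3217 = 1.15e-05; Haaland: 1/√f = -1.8 log₁₀[7.7e-07 + 0.00127] = 5.213, so f = 0.03679.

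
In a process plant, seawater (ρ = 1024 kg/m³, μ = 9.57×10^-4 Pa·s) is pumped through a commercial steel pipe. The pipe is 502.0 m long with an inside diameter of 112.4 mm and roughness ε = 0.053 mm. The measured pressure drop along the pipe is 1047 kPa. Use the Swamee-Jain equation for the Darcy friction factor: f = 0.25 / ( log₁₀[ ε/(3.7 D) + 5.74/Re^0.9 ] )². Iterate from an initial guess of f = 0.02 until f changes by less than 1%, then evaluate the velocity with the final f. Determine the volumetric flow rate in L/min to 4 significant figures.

Rearranging Darcy-Weisbach: V = √(2·ΔP·D/(f·L·ρ)). With ε/D = 5.3e-05/0.1124 = 0.000472, iterate starting from f = 0.02:
  f = 0.02 → V = √(2·1.047e+06·0.1124/(0.02·502·1024)) = 4.785 m/s; Re = ρVD/μ = 5.755e+05; f → 0.01747
  f = 0.01747 → V = 5.119 m/s; Re = 6.156e+05; f → 0.01742
Converged (Δf/f < 1%). With the final f = 0.01742: V = √(2·1.047e+06·0.1124/(0.01742·502·1024)) = 5.127 m/s.
Q = V·A = 5.127·(π/4·0.1124²) = 0.05087 m³/s = 3052 L/min.

Q ≈ 3052 L/min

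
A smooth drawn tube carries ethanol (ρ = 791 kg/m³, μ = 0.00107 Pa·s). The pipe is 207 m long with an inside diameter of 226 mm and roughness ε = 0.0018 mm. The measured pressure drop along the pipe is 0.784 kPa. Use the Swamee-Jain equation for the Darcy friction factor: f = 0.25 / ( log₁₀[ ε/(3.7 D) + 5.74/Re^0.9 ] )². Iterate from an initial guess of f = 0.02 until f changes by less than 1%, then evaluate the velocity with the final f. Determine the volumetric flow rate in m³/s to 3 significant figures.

Rearranging Darcy-Weisbach: V = √(2·ΔP·D/(f·L·ρ)). With ε/D = 1.8e-06/0.226 = 7.96e-06, iterate starting from f = 0.02:
  f = 0.02 → V = √(2·784·0.226/(0.02·207·791)) = 0.329 m/s; Re = ρVD/μ = 5.496e+04; f → 0.02036
  f = 0.02036 → V = 0.326 m/s; Re = 5.447e+04; f → 0.0204
Converged (Δf/f < 1%). With the final f = 0.0204: V = √(2·784·0.226/(0.0204·207·791)) = 0.3257 m/s.
Q = V·A = 0.3257·(π/4·0.226²) = 0.01307 m³/s = 0.0131 m³/s.

Q ≈ 0.0131 m³/s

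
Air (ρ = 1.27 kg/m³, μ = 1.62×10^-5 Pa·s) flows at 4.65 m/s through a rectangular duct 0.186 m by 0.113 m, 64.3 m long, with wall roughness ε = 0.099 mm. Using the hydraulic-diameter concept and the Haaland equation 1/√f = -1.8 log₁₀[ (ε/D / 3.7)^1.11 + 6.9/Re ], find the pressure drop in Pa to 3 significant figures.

ΔP ≈ 143 Pa

Hydraulic diameter D_h = 4A/P = 4·(0.186·0.113)/(2·(0.186+0.113)) = 0.08407/0.598 = 0.1406 m.
Re = ρVD_h/μ = 1.27·4.65·0.1406/1.62e-05 = 5.125e+04.
ε/D_h = 9.9e-05/0.1406 = 0.000704; Haaland gives 1/√f = -1.8 log₁₀[7.42e-05+0.000135] = 6.624, so f = 0.02279.
ΔP = f(L/D_h)(ρV²/2) = 0.02279·64.3/0.1406·13.73 = 143.1 Pa.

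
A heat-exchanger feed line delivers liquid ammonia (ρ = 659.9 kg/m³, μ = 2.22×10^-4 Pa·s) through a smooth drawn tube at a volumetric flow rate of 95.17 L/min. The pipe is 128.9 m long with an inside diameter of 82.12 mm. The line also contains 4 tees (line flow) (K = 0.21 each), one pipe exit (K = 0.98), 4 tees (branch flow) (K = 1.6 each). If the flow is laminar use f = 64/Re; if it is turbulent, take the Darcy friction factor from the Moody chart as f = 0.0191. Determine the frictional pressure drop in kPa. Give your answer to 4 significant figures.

Q = 95.17 L/min = 95.17/60000 = 0.001586 m³/s.
Cross-sectional area A = πD²/4 = π(0.08212)²/4 = 0.005296 m²; mean velocity V = Q/A = 0.001586/0.005296 = 0.2995 m/s.
Reynolds number Re = ρVD/μ = 659.9 · 0.2995 · 0.08212 / 0.000222 = 7.31e+04.
Re > 4000 → turbulent; use the Moody-chart value f = 0.0191.
Total minor-loss coefficient ΣK = 4·0.21 + 1·0.98 + 4·1.6 = 8.22.
ΔP = [f·L/D + ΣK]·(ρV²/2) = [0.0191·128.9/0.08212 + 8.22]·(659.9·0.2995²/2) = [29.98 + 8.22]·29.59 = 1130 Pa.
ΔP = 1130 Pa = 1.130 kPa.

ΔP ≈ 1.130 kPa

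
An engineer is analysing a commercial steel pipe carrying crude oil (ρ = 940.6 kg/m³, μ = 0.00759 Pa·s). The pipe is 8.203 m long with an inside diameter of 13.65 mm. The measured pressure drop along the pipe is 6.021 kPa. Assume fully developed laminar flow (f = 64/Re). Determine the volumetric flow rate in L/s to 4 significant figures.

Q ≈ 0.08240 L/s

For laminar flow, f = 64/Re with Re = ρVD/μ, so Darcy-Weisbach reduces to ΔP = 32μLV/D². Solving for V: V = ΔP·D²/(32μL) = 6021·(0.01365)²/(32·0.00759·8.203) = 0.5631 m/s.
Check: Re = ρVD/μ = 940.6·0.5631·0.01365/0.00759 = 952.5 < 2300, so the laminar assumption holds.
Q = V·A = 0.5631·(π/4·0.01365²) = 8.24e-05 m³/s = 0.08240 L/s.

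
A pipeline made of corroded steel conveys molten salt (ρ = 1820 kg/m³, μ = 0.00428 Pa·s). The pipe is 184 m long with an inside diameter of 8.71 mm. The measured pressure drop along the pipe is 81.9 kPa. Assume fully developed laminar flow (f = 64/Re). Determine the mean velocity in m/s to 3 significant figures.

For laminar flow, f = 64/Re with Re = ρVD/μ, so Darcy-Weisbach reduces to ΔP = 32μLV/D². Solving for V: V = ΔP·D²/(32μL) = 8.19e+04·(0.00871)²/(32·0.00428·184) = 0.2466 m/s.
Check: Re = ρVD/μ = 1820·0.2466·0.00871/0.00428 = 913.2 < 2300, so the laminar assumption holds.

V ≈ 0.247 m/s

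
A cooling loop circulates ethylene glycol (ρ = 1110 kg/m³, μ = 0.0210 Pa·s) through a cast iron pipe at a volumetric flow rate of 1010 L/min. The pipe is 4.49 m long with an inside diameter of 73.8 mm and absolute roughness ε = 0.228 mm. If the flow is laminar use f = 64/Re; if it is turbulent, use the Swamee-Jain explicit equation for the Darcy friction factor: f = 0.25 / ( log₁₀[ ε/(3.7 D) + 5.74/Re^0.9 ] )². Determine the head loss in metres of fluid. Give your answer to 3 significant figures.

Q = 1010 L/min = 1010/60000 = 0.01683 m³/s.
Cross-sectional area A = πD²/4 = π(0.0738)²/4 = 0.004278 m²; mean velocity V = Q/A = 0.01683/0.004278 = 3.935 m/s.
Reynolds number Re = ρVD/μ = 1110 · 3.935 · 0.0738 / 0.021 = 1.535e+04.
Re > 4000 → turbulent. Relative roughness ε/D = 0.000228/0.0738 = 0.00309. Swamee-Jain: f = 0.25/(log₁₀[0.00309/3.7 + 5.74/1.535e+04^0.9])² = 0.25/(log₁₀[0.000835 + 0.00098])² = 0.25/(-2.741)² = 0.03327.
Darcy-Weisbach: ΔP = f(L/D)(ρV²/2) = 0.03327·(4.49/0.0738)·(1110·3.935²/2) = 0.03327·60.84·8595 = 1.74e+04 Pa.
Head loss h_f = ΔP/(ρg) = 1.74e+04/(1110·9.81) = 1.60 m.

h_f ≈ 1.60 m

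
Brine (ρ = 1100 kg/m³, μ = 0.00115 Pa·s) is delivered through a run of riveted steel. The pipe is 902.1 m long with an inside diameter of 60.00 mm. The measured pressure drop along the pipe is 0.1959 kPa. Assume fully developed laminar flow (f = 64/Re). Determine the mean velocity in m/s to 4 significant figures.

V ≈ 0.02124 m/s

For laminar flow, f = 64/Re with Re = ρVD/μ, so Darcy-Weisbach reduces to ΔP = 32μLV/D². Solving for V: V = ΔP·D²/(32μL) = 195.9·(0.06)²/(32·0.00115·902.1) = 0.02124 m/s.
Check: Re = ρVD/μ = 1100·0.02124·0.06/0.00115 = 1219 < 2300, so the laminar assumption holds.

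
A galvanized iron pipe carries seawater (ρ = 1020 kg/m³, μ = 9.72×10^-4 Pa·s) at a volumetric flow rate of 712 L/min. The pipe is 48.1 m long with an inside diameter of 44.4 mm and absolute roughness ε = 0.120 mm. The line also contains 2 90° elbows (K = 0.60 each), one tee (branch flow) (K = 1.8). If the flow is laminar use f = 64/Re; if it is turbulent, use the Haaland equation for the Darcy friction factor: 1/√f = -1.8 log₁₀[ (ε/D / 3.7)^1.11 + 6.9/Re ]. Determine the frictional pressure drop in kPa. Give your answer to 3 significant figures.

Q = 712 L/min = 712/60000 = 0.01187 m³/s.
Cross-sectional area A = πD²/4 = π(0.0444)²/4 = 0.001548 m²; mean velocity V = Q/A = 0.01187/0.001548 = 7.664 m/s.
Reynolds number Re = ρVD/μ = 1020 · 7.664 · 0.0444 / 0.000972 = 3.571e+05.
Re > 4000 → turbulent. Relative roughness ε/D = 0.00012/0.0444 = 0.0027. Haaland: 1/√f = -1.8 log₁₀[(0.0027/3.7)^1.11 + 6.9/3.571e+05] = -1.8 log₁₀[0.00033 + 1.93e-05] = 6.222, so f = 0.02583.
Total minor-loss coefficient ΣK = 2·0.6 + 1·1.8 = 3.
ΔP = [f·L/D + ΣK]·(ρV²/2) = [0.02583·48.1/0.0444 + 3]·(1020·7.664²/2) = [27.98 + 3]·2.996e+04 = 9.282e+05 Pa.
ΔP = 9.282e+05 Pa = 928 kPa.

ΔP ≈ 928 kPa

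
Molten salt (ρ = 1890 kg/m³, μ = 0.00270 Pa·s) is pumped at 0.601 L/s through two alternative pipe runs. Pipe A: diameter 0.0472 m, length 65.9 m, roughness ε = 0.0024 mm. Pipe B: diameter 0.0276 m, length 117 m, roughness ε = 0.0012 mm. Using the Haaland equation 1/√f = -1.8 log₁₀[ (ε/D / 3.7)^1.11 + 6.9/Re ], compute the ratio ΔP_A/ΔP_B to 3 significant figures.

Pipe A: V = Q/A = 0.000601/0.00175 = 0.3435 m/s; Re = 1.135e+04; ε/D = 5.08e-05; Haaland → f = 0.02989; ΔP_A = f(L/D)(ρV²/2) = 4653 Pa.
Pipe B: V = Q/A = 0.000601/0.0005983 = 1.005 m/s; Re = 1.941e+04; ε/D = 4.35e-05; Haaland → f = 0.02601; ΔP_B = f(L/D)(ρV²/2) = 1.051e+05 Pa.
ΔP_A/ΔP_B = 4653/1.051e+05 = 0.0443.

ΔP_A/ΔP_B ≈ 0.0443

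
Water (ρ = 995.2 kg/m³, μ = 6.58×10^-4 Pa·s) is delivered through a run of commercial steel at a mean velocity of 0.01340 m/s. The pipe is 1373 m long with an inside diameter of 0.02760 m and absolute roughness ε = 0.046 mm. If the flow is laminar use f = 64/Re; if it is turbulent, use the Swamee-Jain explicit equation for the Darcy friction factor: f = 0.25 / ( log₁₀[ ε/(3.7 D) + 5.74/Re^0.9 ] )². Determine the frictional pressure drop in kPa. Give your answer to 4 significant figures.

Reynolds number Re = ρVD/μ = 995.2 · 0.0134 · 0.0276 / 0.000658 = 559.4.
Re < 2300 → laminar flow, so f = 64/Re = 64/559.4 = 0.1144 (the turbulent correlation is not needed).
Darcy-Weisbach: ΔP = f(L/D)(ρV²/2) = 0.1144·(1373/0.0276)·(995.2·0.0134²/2) = 0.1144·4.975e+04·0.08935 = 508.5 Pa.
ΔP = 508.5 Pa = 0.5085 kPa.

ΔP ≈ 0.5085 kPa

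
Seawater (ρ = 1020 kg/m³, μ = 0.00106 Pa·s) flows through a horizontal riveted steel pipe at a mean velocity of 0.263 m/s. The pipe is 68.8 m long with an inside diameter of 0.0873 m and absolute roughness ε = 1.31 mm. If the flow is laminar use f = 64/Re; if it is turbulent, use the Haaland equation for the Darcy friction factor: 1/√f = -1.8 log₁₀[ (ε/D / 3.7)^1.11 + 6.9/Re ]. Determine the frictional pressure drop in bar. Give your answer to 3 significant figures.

ΔP ≈ 0.0127 bar

Reynolds number Re = ρVD/μ = 1020 · 0.263 · 0.0873 / 0.00106 = 2.209e+04.
Re > 4000 → turbulent. Relative roughness ε/D = 0.00131/0.0873 = 0.015. Haaland: 1/√f = -1.8 log₁₀[(0.015/3.7)^1.11 + 6.9/2.209e+04] = -1.8 log₁₀[0.00221 + 0.000312] = 4.676, so f = 0.04574.
Darcy-Weisbach: ΔP = f(L/D)(ρV²/2) = 0.04574·(68.8/0.0873)·(1020·0.263²/2) = 0.04574·788.1·35.28 = 1272 Pa.
ΔP = 1272 Pa = 0.0127 bar.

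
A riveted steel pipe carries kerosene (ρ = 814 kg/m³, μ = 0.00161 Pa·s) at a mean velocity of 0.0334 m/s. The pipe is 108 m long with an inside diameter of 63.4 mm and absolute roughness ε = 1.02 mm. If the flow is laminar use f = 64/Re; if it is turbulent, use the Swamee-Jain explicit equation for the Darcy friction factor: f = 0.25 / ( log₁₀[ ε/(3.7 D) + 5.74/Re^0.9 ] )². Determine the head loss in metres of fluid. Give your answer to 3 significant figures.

h_f ≈ 0.00579 m

Reynolds number Re = ρVD/μ = 814 · 0.0334 · 0.0634 / 0.00161 = 1071.
Re < 2300 → laminar flow, so f = 64/Re = 64/1071 = 0.05978 (the turbulent correlation is not needed).
Darcy-Weisbach: ΔP = f(L/D)(ρV²/2) = 0.05978·(108/0.0634)·(814·0.0334²/2) = 0.05978·1703·0.454 = 46.23 Pa.
Head loss h_f = ΔP/(ρg) = 46.23/(814·9.81) = 0.00579 m.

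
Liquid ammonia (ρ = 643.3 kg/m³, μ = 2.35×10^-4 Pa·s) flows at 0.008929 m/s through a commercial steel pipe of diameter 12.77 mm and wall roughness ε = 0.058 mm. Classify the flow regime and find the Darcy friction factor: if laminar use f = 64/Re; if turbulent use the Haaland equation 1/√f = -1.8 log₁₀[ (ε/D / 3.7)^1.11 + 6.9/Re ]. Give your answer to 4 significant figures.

Re = ρVD/μ = 643.3·0.008929·0.01277/0.000235 = 312.1.
Re < 2300 → laminar, so f = 64/Re = 0.205 (roughness is irrelevant in laminar flow).

f ≈ 0.2050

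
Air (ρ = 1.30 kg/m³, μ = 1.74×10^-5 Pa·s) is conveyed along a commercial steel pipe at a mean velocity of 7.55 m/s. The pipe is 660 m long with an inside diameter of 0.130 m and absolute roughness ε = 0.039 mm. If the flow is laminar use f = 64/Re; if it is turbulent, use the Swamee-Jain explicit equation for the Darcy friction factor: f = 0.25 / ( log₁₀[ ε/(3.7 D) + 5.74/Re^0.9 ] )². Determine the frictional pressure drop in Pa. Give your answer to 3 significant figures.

ΔP ≈ 3850 Pa

Reynolds number Re = ρVD/μ = 1.3 · 7.55 · 0.13 / 1.74e-05 = 7.333e+04.
Re > 4000 → turbulent. Relative roughness ε/D = 3.9e-05/0.13 = 0.0003. Swamee-Jain: f = 0.25/(log₁₀[0.0003/3.7 + 5.74/7.333e+04^0.9])² = 0.25/(log₁₀[8.11e-05 + 0.00024])² = 0.25/(-3.493)² = 0.02049.
Darcy-Weisbach: ΔP = f(L/D)(ρV²/2) = 0.02049·(660/0.13)·(1.3·7.55²/2) = 0.02049·5077·37.05 = 3853 Pa.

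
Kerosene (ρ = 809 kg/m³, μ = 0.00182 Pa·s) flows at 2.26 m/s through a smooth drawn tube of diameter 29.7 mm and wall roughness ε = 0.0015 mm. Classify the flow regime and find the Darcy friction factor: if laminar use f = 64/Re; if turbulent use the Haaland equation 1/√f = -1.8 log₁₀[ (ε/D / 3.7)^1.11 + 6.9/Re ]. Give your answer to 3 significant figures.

Re = ρVD/μ = 809·2.26·0.0297/0.00182 = 2.984e+04.
Re > 4000 → turbulent. ε/D = 1.5e-06/0.0297 = 5.05e-05; Haaland: 1/√f = -1.8 log₁₀[3.98e-06 + 0.000231] = 6.531, so f = 0.02344.

f ≈ 0.0234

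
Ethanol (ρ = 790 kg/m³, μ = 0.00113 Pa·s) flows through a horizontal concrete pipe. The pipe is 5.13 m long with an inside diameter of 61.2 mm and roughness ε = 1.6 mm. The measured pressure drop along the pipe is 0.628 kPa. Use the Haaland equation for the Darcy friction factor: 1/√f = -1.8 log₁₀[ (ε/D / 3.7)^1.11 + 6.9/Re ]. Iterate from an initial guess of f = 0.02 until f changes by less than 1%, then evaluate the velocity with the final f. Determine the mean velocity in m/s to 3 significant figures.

Rearranging Darcy-Weisbach: V = √(2·ΔP·D/(f·L·ρ)). With ε/D = 0.0016/0.0612 = 0.0261, iterate starting from f = 0.02:
  f = 0.02 → V = √(2·628·0.0612/(0.02·5.13·790)) = 0.9738 m/s; Re = ρVD/μ = 4.167e+04; f → 0.05494
  f = 0.05494 → V = 0.5876 m/s; Re = 2.514e+04; f → 0.05545
Converged (Δf/f < 1%). With the final f = 0.05545: V = √(2·628·0.0612/(0.05545·5.13·790)) = 0.5849 m/s.

V ≈ 0.585 m/s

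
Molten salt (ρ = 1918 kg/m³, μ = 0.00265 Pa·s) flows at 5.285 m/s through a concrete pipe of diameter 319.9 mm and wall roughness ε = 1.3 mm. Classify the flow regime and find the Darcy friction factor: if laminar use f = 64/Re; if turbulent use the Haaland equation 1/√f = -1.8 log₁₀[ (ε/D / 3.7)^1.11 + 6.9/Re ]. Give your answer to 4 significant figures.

f ≈ 0.02869

Re = ρVD/μ = 1918·5.285·0.3199/0.00265 = 1.224e+06.
Re > 4000 → turbulent. ε/D = 0.0013/0.3199 = 0.00406; Haaland: 1/√f = -1.8 log₁₀[0.000519 + 5.64e-06] = 5.904, so f = 0.02869.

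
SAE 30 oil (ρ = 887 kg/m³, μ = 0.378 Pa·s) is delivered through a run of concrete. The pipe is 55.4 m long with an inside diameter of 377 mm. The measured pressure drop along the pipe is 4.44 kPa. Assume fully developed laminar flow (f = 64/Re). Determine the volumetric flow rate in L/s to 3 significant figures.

Q ≈ 105 L/s

For laminar flow, f = 64/Re with Re = ρVD/μ, so Darcy-Weisbach reduces to ΔP = 32μLV/D². Solving for V: V = ΔP·D²/(32μL) = 4440·(0.377)²/(32·0.378·55.4) = 0.9417 m/s.
Check: Re = ρVD/μ = 887·0.9417·0.377/0.378 = 833.1 < 2300, so the laminar assumption holds.
Q = V·A = 0.9417·(π/4·0.377²) = 0.1051 m³/s = 105 L/s.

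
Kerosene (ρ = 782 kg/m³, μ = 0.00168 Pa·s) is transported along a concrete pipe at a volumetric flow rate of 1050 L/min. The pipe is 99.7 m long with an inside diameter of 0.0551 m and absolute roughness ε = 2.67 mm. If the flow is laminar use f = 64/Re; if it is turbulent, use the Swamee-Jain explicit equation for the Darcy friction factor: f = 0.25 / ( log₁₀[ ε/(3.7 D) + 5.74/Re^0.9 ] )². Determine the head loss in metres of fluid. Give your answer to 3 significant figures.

h_f ≈ 352 m

Q = 1050 L/min = 1050/60000 = 0.0175 m³/s.
Cross-sectional area A = πD²/4 = π(0.0551)²/4 = 0.002384 m²; mean velocity V = Q/A = 0.0175/0.002384 = 7.339 m/s.
Reynolds number Re = ρVD/μ = 782 · 7.339 · 0.0551 / 0.00168 = 1.882e+05.
Re > 4000 → turbulent. Relative roughness ε/D = 0.00267/0.0551 = 0.0485. Swamee-Jain: f = 0.25/(log₁₀[0.0485/3.7 + 5.74/1.882e+05^0.9])² = 0.25/(log₁₀[0.0131 + 0.000103])² = 0.25/(-1.879)² = 0.07077.
Darcy-Weisbach: ΔP = f(L/D)(ρV²/2) = 0.07077·(99.7/0.0551)·(782·7.339²/2) = 0.07077·1809·2.106e+04 = 2.697e+06 Pa.
Head loss h_f = ΔP/(ρg) = 2.697e+06/(782·9.81) = 352 m.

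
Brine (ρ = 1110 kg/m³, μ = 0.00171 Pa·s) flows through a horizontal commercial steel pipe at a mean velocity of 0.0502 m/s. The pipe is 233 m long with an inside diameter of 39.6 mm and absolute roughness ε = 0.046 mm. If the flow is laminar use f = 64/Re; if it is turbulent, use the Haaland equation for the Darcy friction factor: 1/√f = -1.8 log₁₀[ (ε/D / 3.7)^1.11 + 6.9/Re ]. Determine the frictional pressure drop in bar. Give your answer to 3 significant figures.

Reynolds number Re = ρVD/μ = 1110 · 0.0502 · 0.0396 / 0.00171 = 1290.
Re < 2300 → laminar flow, so f = 64/Re = 64/1290 = 0.0496 (the turbulent correlation is not needed).
Darcy-Weisbach: ΔP = f(L/D)(ρV²/2) = 0.0496·(233/0.0396)·(1110·0.0502²/2) = 0.0496·5884·1.399 = 408.1 Pa.
ΔP = 408.1 Pa = 0.00408 bar.

ΔP ≈ 0.00408 bar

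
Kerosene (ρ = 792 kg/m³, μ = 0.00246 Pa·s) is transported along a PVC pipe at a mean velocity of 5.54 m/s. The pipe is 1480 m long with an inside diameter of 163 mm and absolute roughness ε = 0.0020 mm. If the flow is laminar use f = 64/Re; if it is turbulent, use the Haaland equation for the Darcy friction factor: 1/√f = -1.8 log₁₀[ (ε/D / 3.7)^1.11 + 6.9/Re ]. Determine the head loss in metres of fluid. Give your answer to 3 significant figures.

Reynolds number Re = ρVD/μ = 792 · 5.54 · 0.163 / 0.00246 = 2.907e+05.
Re > 4000 → turbulent. Relative roughness ε/D = 2e-06/0.163 = 1.23e-05. Haaland: 1/√f = -1.8 log₁₀[(1.23e-05/3.7)^1.11 + 6.9/2.907e+05] = -1.8 log₁₀[8.28e-07 + 2.37e-05] = 8.298, so f = 0.01452.
Darcy-Weisbach: ΔP = f(L/D)(ρV²/2) = 0.01452·(1480/0.163)·(792·5.54²/2) = 0.01452·9080·1.215e+04 = 1.603e+06 Pa.
Head loss h_f = ΔP/(ρg) = 1.603e+06/(792·9.81) = 206 m.

h_f ≈ 206 m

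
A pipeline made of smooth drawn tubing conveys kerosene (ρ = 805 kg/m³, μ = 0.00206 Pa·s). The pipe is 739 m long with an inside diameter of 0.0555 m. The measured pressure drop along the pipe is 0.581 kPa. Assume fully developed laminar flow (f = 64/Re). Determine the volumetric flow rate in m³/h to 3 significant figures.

Q ≈ 0.320 m³/h

For laminar flow, f = 64/Re with Re = ρVD/μ, so Darcy-Weisbach reduces to ΔP = 32μLV/D². Solving for V: V = ΔP·D²/(32μL) = 581·(0.0555)²/(32·0.00206·739) = 0.03674 m/s.
Check: Re = ρVD/μ = 805·0.03674·0.0555/0.00206 = 796.8 < 2300, so the laminar assumption holds.
Q = V·A = 0.03674·(π/4·0.0555²) = 8.887e-05 m³/s = 0.320 m³/h.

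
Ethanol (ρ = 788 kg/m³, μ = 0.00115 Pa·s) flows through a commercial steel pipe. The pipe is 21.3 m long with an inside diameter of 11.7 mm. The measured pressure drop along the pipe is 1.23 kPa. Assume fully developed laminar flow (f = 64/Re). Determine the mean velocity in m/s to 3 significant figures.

V ≈ 0.215 m/s

For laminar flow, f = 64/Re with Re = ρVD/μ, so Darcy-Weisbach reduces to ΔP = 32μLV/D². Solving for V: V = ΔP·D²/(32μL) = 1230·(0.0117)²/(32·0.00115·21.3) = 0.2148 m/s.
Check: Re = ρVD/μ = 788·0.2148·0.0117/0.00115 = 1722 < 2300, so the laminar assumption holds.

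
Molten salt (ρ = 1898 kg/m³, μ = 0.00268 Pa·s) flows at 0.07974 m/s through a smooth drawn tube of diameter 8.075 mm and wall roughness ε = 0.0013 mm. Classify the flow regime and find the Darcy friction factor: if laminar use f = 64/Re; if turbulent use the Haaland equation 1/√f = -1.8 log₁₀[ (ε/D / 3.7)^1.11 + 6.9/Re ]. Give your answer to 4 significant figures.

f ≈ 0.1403

Re = ρVD/μ = 1898·0.07974·0.008075/0.00268 = 456.
Re < 2300 → laminar, so f = 64/Re = 0.1403 (roughness is irrelevant in laminar flow).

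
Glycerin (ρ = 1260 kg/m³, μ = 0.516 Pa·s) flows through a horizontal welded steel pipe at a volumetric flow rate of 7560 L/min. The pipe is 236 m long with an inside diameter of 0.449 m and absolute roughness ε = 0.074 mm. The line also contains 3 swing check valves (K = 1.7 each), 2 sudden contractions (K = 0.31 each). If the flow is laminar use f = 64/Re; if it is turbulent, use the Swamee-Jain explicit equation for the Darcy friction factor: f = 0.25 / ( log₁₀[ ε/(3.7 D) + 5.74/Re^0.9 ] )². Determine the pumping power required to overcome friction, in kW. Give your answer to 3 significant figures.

Q = 7560 L/min = 7560/60000 = 0.126 m³/s.
Cross-sectional area A = πD²/4 = π(0.449)²/4 = 0.1583 m²; mean velocity V = Q/A = 0.126/0.1583 = 0.7958 m/s.
Reynolds number Re = ρVD/μ = 1260 · 0.7958 · 0.449 / 0.516 = 872.5.
Re < 2300 → laminar flow, so f = 64/Re = 64/872.5 = 0.07335 (the turbulent correlation is not needed).
Total minor-loss coefficient ΣK = 3·1.7 + 2·0.31 = 5.72.
ΔP = [f·L/D + ΣK]·(ρV²/2) = [0.07335·236/0.449 + 5.72]·(1260·0.7958²/2) = [38.56 + 5.72]·398.9 = 1.766e+04 Pa.
Pumping power P = QΔP = 0.126·1.766e+04 = 2226 W = 2.23 kW.

P ≈ 2.23 kW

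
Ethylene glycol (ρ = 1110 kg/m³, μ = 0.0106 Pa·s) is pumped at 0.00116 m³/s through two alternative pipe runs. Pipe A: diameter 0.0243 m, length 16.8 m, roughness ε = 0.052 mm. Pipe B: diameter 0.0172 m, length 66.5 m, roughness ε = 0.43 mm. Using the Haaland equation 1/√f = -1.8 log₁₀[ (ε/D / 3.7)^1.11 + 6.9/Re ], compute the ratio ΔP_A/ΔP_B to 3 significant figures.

ΔP_A/ΔP_B ≈ 0.0295

Pipe A: V = Q/A = 0.00116/0.0004638 = 2.501 m/s; Re = 6365; ε/D = 0.00214; Haaland → f = 0.03739; ΔP_A = f(L/D)(ρV²/2) = 8.974e+04 Pa.
Pipe B: V = Q/A = 0.00116/0.0002324 = 4.992 m/s; Re = 8992; ε/D = 0.025; Haaland → f = 0.0568; ΔP_B = f(L/D)(ρV²/2) = 3.038e+06 Pa.
ΔP_A/ΔP_B = 8.974e+04/3.038e+06 = 0.0295.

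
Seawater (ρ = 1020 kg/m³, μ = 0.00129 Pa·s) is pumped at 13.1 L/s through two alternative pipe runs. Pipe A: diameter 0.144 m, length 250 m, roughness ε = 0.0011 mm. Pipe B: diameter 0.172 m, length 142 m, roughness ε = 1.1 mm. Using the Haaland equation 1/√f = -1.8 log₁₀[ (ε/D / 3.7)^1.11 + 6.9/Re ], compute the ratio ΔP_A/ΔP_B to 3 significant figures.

Pipe A: V = Q/A = 0.0131/0.01629 = 0.8044 m/s; Re = 9.159e+04; ε/D = 7.64e-06; Haaland → f = 0.01818; ΔP_A = f(L/D)(ρV²/2) = 1.042e+04 Pa.
Pipe B: V = Q/A = 0.0131/0.02324 = 0.5638 m/s; Re = 7.668e+04; ε/D = 0.0064; Haaland → f = 0.03378; ΔP_B = f(L/D)(ρV²/2) = 4520 Pa.
ΔP_A/ΔP_B = 1.042e+04/4520 = 2.30.

ΔP_A/ΔP_B ≈ 2.30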